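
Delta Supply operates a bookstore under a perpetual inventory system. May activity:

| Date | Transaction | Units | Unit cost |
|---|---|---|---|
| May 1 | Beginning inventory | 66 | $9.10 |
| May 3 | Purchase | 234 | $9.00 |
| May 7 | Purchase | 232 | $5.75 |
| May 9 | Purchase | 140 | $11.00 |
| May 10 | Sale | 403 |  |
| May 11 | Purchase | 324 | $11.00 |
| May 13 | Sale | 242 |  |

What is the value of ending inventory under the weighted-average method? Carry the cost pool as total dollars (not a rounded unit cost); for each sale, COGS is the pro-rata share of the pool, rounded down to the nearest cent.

Ending inventory = $3,431.82

After May 1: 66 on hand, pool $600.60 (≈ $9.1000 each)
After May 3: 300 on hand, pool $2,706.60 (≈ $9.0220 each)
After May 7: 532 on hand, pool $4,040.60 (≈ $7.5951 each)
After May 9: 672 on hand, pool $5,580.60 (≈ $8.3045 each)
May 10, sell 403: 403/672 × $5,580.60 → $3,346.69
After May 11: 593 on hand, pool $5,797.91 (≈ $9.7773 each)
May 13, sell 242: 242/593 × $5,797.91 → $2,366.09
Total COGS = $3,346.69 + $2,366.09 = $5,712.78
Ending inventory (cost pool remaining) = $3,431.82
Check: goods available $9,144.60 = COGS $5,712.78 + ending $3,431.82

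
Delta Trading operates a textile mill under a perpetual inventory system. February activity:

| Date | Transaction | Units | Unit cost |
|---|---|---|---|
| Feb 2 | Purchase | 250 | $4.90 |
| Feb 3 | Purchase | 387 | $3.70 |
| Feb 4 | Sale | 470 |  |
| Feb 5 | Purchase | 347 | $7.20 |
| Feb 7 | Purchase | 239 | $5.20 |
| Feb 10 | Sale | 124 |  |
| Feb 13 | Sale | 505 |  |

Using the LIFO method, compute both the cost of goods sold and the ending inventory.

Feb 4, 470 sold [LIFO — newest first]: 387 @ $3.70 + 83 @ $4.90 = $1,838.60
Feb 10, 124 sold [LIFO — newest first]: 124 @ $5.20 = $644.80
Feb 13, 505 sold [LIFO — newest first]: 115 @ $5.20 + 347 @ $7.20 + 43 @ $4.90 = $3,307.10
Total COGS = $1,838.60 + $644.80 + $3,307.10 = $5,790.50
Ending inventory: 124 @ $4.90 = $607.60

COGS = $5,790.50; ending inventory = $607.60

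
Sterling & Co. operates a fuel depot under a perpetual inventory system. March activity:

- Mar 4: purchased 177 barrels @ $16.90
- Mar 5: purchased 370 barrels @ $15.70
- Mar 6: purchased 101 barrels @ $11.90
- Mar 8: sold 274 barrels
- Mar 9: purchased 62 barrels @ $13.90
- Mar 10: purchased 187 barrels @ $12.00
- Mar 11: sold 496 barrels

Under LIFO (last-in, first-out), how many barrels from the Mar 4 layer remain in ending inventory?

127

Mar 8, 274 sold [LIFO — newest first]: 101 @ $11.90 + 173 @ $15.70 = $3,918.00
Mar 11, 496 sold [LIFO — newest first]: 187 @ $12.00 + 62 @ $13.90 + 197 @ $15.70 + 50 @ $16.90 = $7,043.70
Total COGS = $3,918.00 + $7,043.70 = $10,961.70
Ending inventory: 127 @ $16.90 = $2,146.30
Check: goods available $13,108.00 = COGS $10,961.70 + ending $2,146.30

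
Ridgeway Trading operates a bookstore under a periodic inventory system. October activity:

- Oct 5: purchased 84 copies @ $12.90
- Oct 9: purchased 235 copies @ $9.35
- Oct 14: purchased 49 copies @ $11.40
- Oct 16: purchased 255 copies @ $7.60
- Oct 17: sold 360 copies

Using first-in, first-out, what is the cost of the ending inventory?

Oct 17, 360 sold [FIFO — oldest first]: 84 @ $12.90 + 235 @ $9.35 + 41 @ $11.40 = $3,748.25
Ending inventory: 8 @ $11.40 + 255 @ $7.60 = $2,029.20

Ending inventory = $2,029.20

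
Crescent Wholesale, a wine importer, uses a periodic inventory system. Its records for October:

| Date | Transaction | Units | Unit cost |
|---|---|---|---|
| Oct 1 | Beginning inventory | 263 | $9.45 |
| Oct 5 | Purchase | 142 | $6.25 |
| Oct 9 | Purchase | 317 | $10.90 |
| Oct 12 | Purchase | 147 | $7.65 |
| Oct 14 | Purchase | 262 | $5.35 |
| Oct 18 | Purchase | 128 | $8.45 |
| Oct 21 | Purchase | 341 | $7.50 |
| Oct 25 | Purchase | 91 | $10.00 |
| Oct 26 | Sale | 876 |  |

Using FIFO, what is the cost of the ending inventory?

Ending inventory = $5,913.35

Oct 26, 876 sold [FIFO — oldest first]: 263 @ $9.45 + 142 @ $6.25 + 317 @ $10.90 + 147 @ $7.65 + 7 @ $5.35 = $7,990.15
Ending inventory: 255 @ $5.35 + 128 @ $8.45 + 341 @ $7.50 + 91 @ $10.00 = $5,913.35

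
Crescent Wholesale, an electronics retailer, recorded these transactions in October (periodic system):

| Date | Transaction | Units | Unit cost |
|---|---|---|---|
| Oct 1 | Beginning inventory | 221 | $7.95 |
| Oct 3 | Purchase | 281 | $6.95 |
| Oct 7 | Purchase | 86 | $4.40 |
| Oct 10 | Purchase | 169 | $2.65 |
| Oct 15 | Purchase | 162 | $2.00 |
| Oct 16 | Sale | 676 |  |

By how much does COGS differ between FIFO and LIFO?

FIFO COGS: 221 @ $7.95 + 281 @ $6.95 + 86 @ $4.40 + 88 @ $2.65 = $4,321.50
LIFO COGS: 162 @ $2.00 + 169 @ $2.65 + 86 @ $4.40 + 259 @ $6.95 = $2,950.30
Difference = |$4,321.50 − $2,950.30| = $1,371.20

$1,371.20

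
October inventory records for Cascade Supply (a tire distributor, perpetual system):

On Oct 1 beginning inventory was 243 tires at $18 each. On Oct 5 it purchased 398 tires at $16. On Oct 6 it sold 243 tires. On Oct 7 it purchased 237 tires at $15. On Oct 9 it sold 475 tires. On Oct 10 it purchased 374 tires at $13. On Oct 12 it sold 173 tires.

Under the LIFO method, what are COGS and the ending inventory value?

Oct 6, 243 sold [LIFO — newest first]: 243 @ $16 = $3,888
Oct 9, 475 sold [LIFO — newest first]: 237 @ $15 + 155 @ $16 + 83 @ $18 = $7,529
Oct 12, 173 sold [LIFO — newest first]: 173 @ $13 = $2,249
Total COGS = $3,888 + $7,529 + $2,249 = $13,666
Ending inventory: 160 @ $18 + 201 @ $13 = $5,493
Check: goods available $19,159 = COGS $13,666 + ending $5,493

COGS = $13,666; ending inventory = $5,493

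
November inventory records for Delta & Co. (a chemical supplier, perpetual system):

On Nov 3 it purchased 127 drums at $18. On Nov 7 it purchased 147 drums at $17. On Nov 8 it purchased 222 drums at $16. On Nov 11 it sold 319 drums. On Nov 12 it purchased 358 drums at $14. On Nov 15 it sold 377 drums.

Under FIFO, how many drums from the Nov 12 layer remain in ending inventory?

Nov 11, 319 sold [FIFO — oldest first]: 127 @ $18 + 147 @ $17 + 45 @ $16 = $5,505
Nov 15, 377 sold [FIFO — oldest first]: 177 @ $16 + 200 @ $14 = $5,632
Total COGS = $5,505 + $5,632 = $11,137
Ending inventory: 158 @ $14 = $2,212

158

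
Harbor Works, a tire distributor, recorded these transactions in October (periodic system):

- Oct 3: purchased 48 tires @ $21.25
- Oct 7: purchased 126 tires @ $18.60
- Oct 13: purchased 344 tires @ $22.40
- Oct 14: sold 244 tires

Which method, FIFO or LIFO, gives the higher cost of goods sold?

FIFO COGS: 48 @ $21.25 + 126 @ $18.60 + 70 @ $22.40 = $4,931.60
LIFO COGS: 244 @ $22.40 = $5,465.60

LIFO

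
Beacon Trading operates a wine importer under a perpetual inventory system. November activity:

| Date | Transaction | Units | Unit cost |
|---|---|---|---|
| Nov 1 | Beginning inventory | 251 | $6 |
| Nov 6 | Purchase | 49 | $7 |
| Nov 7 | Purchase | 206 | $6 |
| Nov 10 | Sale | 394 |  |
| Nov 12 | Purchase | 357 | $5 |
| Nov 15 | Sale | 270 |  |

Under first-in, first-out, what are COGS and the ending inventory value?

COGS = $3,875; ending inventory = $995

Nov 10, 394 sold [FIFO — oldest first]: 251 @ $6 + 49 @ $7 + 94 @ $6 = $2,413
Nov 15, 270 sold [FIFO — oldest first]: 112 @ $6 + 158 @ $5 = $1,462
Total COGS = $2,413 + $1,462 = $3,875
Ending inventory: 199 @ $5 = $995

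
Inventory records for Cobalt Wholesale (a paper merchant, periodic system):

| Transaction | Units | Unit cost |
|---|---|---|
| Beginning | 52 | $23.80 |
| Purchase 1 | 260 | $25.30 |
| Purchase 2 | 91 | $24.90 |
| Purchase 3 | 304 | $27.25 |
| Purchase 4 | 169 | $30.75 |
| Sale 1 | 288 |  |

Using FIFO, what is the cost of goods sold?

Sale 1 (288) [FIFO — oldest first]: 52 @ $23.80 + 236 @ $25.30 = $7,208.40
Ending inventory: 24 @ $25.30 + 91 @ $24.90 + 304 @ $27.25 + 169 @ $30.75 = $16,353.85

COGS = $7,208.40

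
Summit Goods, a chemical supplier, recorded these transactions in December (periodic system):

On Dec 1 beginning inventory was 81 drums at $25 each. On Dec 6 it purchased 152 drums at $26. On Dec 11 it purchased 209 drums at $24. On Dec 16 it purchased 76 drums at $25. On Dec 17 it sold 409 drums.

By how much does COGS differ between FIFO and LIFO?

FIFO COGS: 81 @ $25 + 152 @ $26 + 176 @ $24 = $10,201
LIFO COGS: 76 @ $25 + 209 @ $24 + 124 @ $26 = $10,140
Difference = |$10,201 − $10,140| = $61

$61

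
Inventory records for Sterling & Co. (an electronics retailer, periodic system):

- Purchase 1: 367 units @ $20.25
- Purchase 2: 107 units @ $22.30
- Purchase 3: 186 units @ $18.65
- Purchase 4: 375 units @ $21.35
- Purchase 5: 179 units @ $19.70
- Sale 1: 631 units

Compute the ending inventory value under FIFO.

Sale 1 (631) [FIFO — oldest first]: 367 @ $20.25 + 107 @ $22.30 + 157 @ $18.65 = $12,745.90
Ending inventory: 29 @ $18.65 + 375 @ $21.35 + 179 @ $19.70 = $12,073.40

Ending inventory = $12,073.40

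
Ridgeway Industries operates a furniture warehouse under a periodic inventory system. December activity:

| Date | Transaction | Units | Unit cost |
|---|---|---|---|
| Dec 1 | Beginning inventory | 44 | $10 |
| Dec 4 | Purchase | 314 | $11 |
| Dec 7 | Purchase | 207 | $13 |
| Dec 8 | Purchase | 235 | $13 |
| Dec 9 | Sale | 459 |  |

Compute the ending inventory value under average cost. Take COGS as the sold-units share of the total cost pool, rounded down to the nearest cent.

Dec 9, sell 459: 459/800 × $9,640.00 → $5,530.95
Ending inventory (cost pool remaining) = $4,109.05
Check: goods available $9,640.00 = COGS $5,530.95 + ending $4,109.05

Ending inventory = $4,109.05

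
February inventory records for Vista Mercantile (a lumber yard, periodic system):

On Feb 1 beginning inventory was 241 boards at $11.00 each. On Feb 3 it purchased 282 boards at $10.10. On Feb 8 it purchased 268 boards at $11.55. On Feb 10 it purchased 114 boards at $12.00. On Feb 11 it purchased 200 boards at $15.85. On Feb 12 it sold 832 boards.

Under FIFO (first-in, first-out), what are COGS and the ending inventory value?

Feb 12, 832 sold [FIFO — oldest first]: 241 @ $11.00 + 282 @ $10.10 + 268 @ $11.55 + 41 @ $12.00 = $9,086.60
Ending inventory: 73 @ $12.00 + 200 @ $15.85 = $4,046.00
Check: goods available $13,132.60 = COGS $9,086.60 + ending $4,046.00

COGS = $9,086.60; ending inventory = $4,046.00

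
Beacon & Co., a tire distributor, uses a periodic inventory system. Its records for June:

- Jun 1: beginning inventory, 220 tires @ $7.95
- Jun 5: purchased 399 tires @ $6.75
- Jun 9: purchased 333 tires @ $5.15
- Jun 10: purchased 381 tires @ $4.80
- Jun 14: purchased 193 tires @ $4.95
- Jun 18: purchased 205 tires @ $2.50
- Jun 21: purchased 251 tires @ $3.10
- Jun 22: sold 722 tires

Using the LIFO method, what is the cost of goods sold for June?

Jun 22, 722 sold [LIFO — newest first]: 251 @ $3.10 + 205 @ $2.50 + 193 @ $4.95 + 73 @ $4.80 = $2,596.35
Ending inventory: 220 @ $7.95 + 399 @ $6.75 + 333 @ $5.15 + 308 @ $4.80 = $7,635.60

COGS = $2,596.35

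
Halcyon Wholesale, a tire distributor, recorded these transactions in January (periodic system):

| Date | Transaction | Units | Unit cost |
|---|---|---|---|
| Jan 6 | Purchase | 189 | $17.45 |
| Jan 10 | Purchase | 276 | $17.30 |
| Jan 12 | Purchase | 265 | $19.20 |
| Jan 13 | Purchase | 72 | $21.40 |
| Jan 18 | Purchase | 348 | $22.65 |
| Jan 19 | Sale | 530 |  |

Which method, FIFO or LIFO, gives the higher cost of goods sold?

FIFO COGS: 189 @ $17.45 + 276 @ $17.30 + 65 @ $19.20 = $9,320.85
LIFO COGS: 348 @ $22.65 + 72 @ $21.40 + 110 @ $19.20 = $11,535.00

LIFO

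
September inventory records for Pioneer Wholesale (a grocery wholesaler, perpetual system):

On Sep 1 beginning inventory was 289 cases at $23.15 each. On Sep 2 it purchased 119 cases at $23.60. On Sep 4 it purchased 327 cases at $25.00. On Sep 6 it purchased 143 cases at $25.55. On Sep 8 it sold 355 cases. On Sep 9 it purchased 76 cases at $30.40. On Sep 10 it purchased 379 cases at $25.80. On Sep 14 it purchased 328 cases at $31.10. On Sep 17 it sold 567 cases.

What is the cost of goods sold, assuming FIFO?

COGS = $22,665.00

Sep 8, 355 sold [FIFO — oldest first]: 289 @ $23.15 + 66 @ $23.60 = $8,247.95
Sep 17, 567 sold [FIFO — oldest first]: 53 @ $23.60 + 327 @ $25.00 + 143 @ $25.55 + 44 @ $30.40 = $14,417.05
Total COGS = $8,247.95 + $14,417.05 = $22,665.00
Ending inventory: 32 @ $30.40 + 379 @ $25.80 + 328 @ $31.10 = $20,951.80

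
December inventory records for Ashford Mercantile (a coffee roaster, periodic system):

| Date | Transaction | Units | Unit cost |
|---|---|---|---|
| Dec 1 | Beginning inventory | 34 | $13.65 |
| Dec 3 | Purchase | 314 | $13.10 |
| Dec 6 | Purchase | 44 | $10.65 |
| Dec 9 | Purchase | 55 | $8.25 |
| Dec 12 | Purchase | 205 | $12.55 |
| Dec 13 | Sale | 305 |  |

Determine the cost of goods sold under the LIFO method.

COGS = $3,508.20

Dec 13, 305 sold [LIFO — newest first]: 205 @ $12.55 + 55 @ $8.25 + 44 @ $10.65 + 1 @ $13.10 = $3,508.20
Ending inventory: 34 @ $13.65 + 313 @ $13.10 = $4,564.40
Check: goods available $8,072.60 = COGS $3,508.20 + ending $4,564.40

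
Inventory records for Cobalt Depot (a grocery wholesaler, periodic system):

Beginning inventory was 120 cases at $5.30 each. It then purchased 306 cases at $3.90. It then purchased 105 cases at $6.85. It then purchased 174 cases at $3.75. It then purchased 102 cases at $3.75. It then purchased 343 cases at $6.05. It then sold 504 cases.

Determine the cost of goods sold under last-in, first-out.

Sale 1 (504) [LIFO — newest first]: 343 @ $6.05 + 102 @ $3.75 + 59 @ $3.75 = $2,678.90
Ending inventory: 120 @ $5.30 + 306 @ $3.90 + 105 @ $6.85 + 115 @ $3.75 = $2,979.90
Check: goods available $5,658.80 = COGS $2,678.90 + ending $2,979.90

COGS = $2,678.90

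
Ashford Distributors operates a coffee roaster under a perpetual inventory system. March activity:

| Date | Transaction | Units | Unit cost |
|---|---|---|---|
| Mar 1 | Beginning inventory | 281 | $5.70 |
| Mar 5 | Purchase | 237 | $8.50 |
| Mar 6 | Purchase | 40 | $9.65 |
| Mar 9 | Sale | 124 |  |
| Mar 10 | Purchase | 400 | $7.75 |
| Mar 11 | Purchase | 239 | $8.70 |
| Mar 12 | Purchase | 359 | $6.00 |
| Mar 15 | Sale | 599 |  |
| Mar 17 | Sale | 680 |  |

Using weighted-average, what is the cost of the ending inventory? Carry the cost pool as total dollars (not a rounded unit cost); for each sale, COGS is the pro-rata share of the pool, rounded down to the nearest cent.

Ending inventory = $1,116.11

After Mar 1: 281 on hand, pool $1,601.70 (≈ $5.7000 each)
After Mar 5: 518 on hand, pool $3,616.20 (≈ $6.9811 each)
After Mar 6: 558 on hand, pool $4,002.20 (≈ $7.1724 each)
Mar 9, sell 124: 124/558 × $4,002.20 → $889.37
After Mar 10: 834 on hand, pool $6,212.83 (≈ $7.4494 each)
After Mar 11: 1073 on hand, pool $8,292.13 (≈ $7.7280 each)
After Mar 12: 1432 on hand, pool $10,446.13 (≈ $7.2948 each)
Mar 15, sell 599: 599/1432 × $10,446.13 → $4,369.57
Mar 17, sell 680: 680/833 × $6,076.56 → $4,960.45
Total COGS = $889.37 + $4,369.57 + $4,960.45 = $10,219.39
Ending inventory (cost pool remaining) = $1,116.11
Check: goods available $11,335.50 = COGS $10,219.39 + ending $1,116.11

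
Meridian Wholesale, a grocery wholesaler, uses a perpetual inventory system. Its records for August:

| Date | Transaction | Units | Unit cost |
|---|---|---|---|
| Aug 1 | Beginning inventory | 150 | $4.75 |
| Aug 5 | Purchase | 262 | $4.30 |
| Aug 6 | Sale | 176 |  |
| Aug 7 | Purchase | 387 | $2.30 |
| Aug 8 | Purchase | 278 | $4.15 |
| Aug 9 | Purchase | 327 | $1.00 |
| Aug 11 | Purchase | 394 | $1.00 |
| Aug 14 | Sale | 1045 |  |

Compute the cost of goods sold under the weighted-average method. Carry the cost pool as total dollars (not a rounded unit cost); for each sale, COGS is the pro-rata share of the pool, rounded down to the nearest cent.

COGS = $3,245.61

After Aug 1: 150 on hand, pool $712.50 (≈ $4.7500 each)
After Aug 5: 412 on hand, pool $1,839.10 (≈ $4.4638 each)
Aug 6, sell 176: 176/412 × $1,839.10 → $785.63
After Aug 7: 623 on hand, pool $1,943.57 (≈ $3.1197 each)
After Aug 8: 901 on hand, pool $3,097.27 (≈ $3.4376 each)
After Aug 9: 1228 on hand, pool $3,424.27 (≈ $2.7885 each)
After Aug 11: 1622 on hand, pool $3,818.27 (≈ $2.3541 each)
Aug 14, sell 1045: 1045/1622 × $3,818.27 → $2,459.98
Total COGS = $785.63 + $2,459.98 = $3,245.61
Ending inventory (cost pool remaining) = $1,358.29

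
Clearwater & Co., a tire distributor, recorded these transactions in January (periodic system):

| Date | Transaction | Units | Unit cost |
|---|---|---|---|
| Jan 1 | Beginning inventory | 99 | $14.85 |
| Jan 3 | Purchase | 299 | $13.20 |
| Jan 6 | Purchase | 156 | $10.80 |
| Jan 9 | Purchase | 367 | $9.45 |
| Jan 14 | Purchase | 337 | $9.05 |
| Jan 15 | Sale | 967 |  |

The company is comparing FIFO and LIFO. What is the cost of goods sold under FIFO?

COGS = $10,986.20

FIFO COGS: 99 @ $14.85 + 299 @ $13.20 + 156 @ $10.80 + 367 @ $9.45 + 46 @ $9.05 = $10,986.20
LIFO COGS: 337 @ $9.05 + 367 @ $9.45 + 156 @ $10.80 + 107 @ $13.20 = $9,615.20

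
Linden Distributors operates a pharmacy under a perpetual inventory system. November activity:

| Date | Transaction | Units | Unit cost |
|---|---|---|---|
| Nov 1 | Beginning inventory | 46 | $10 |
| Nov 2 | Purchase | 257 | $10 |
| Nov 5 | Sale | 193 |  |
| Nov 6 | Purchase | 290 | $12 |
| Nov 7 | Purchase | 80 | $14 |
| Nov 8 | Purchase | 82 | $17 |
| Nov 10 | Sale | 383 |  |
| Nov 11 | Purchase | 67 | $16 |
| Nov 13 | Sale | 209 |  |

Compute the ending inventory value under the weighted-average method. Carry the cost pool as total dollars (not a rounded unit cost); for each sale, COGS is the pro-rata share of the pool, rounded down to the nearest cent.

Ending inventory = $501.08

After Nov 1: 46 on hand, pool $460.00 (≈ $10.0000 each)
After Nov 2: 303 on hand, pool $3,030.00 (≈ $10.0000 each)
Nov 5, sell 193: 193/303 × $3,030.00 → $1,930.00
After Nov 6: 400 on hand, pool $4,580.00 (≈ $11.4500 each)
After Nov 7: 480 on hand, pool $5,700.00 (≈ $11.8750 each)
After Nov 8: 562 on hand, pool $7,094.00 (≈ $12.6228 each)
Nov 10, sell 383: 383/562 × $7,094.00 → $4,834.52
After Nov 11: 246 on hand, pool $3,331.48 (≈ $13.5426 each)
Nov 13, sell 209: 209/246 × $3,331.48 → $2,830.40
Total COGS = $1,930.00 + $4,834.52 + $2,830.40 = $9,594.92
Ending inventory (cost pool remaining) = $501.08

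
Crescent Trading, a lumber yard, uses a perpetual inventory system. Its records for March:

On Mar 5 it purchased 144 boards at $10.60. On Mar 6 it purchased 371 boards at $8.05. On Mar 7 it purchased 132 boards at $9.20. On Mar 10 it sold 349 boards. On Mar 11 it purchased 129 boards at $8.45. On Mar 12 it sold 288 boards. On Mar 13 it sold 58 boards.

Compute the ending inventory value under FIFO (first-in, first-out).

Mar 10, 349 sold [FIFO — oldest first]: 144 @ $10.60 + 205 @ $8.05 = $3,176.65
Mar 12, 288 sold [FIFO — oldest first]: 166 @ $8.05 + 122 @ $9.20 = $2,458.70
Mar 13, 58 sold [FIFO — oldest first]: 10 @ $9.20 + 48 @ $8.45 = $497.60
Total COGS = $3,176.65 + $2,458.70 + $497.60 = $6,132.95
Ending inventory: 81 @ $8.45 = $684.45
Check: goods available $6,817.40 = COGS $6,132.95 + ending $684.45

Ending inventory = $684.45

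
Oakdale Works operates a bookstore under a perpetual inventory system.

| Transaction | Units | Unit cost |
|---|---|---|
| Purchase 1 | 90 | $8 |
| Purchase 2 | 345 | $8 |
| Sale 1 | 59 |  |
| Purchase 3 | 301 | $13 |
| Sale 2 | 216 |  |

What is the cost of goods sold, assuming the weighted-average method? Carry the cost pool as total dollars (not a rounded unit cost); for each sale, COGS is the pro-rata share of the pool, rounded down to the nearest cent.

COGS = $2,680.17

After Purchase 1: 90 on hand, pool $720.00 (≈ $8.0000 each)
After Purchase 2: 435 on hand, pool $3,480.00 (≈ $8.0000 each)
Sale 1, sell 59: 59/435 × $3,480.00 → $472.00
After Purchase 3: 677 on hand, pool $6,921.00 (≈ $10.2230 each)
Sale 2, sell 216: 216/677 × $6,921.00 → $2,208.17
Total COGS = $472.00 + $2,208.17 = $2,680.17
Ending inventory (cost pool remaining) = $4,712.83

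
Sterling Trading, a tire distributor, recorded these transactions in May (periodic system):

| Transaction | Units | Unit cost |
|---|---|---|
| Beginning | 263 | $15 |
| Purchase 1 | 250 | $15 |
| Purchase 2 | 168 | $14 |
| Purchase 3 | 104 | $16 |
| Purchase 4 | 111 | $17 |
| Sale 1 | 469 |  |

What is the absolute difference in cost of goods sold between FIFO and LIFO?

$158

FIFO COGS: 263 @ $15 + 206 @ $15 = $7,035
LIFO COGS: 111 @ $17 + 104 @ $16 + 168 @ $14 + 86 @ $15 = $7,193
Difference = |$7,035 − $7,193| = $158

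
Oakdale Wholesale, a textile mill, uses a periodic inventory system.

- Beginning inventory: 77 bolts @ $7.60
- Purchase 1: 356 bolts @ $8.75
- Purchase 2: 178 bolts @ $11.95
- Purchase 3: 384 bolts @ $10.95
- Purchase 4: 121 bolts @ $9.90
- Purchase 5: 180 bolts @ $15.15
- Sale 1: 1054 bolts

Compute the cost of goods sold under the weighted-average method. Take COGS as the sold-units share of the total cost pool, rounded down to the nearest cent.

Sale 1, sell 1054: 1054/1296 × $13,957.00 → $11,350.83
Ending inventory (cost pool remaining) = $2,606.17
Check: goods available $13,957.00 = COGS $11,350.83 + ending $2,606.17

COGS = $11,350.83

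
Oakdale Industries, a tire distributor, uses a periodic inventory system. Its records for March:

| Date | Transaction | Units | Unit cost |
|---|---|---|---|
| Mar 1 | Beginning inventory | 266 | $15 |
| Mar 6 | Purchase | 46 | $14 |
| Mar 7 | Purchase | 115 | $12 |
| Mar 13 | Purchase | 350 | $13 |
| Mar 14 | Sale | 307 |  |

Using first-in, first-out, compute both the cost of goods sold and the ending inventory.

COGS = $4,564; ending inventory = $6,000

Mar 14, 307 sold [FIFO — oldest first]: 266 @ $15 + 41 @ $14 = $4,564
Ending inventory: 5 @ $14 + 115 @ $12 + 350 @ $13 = $6,000
Check: goods available $10,564 = COGS $4,564 + ending $6,000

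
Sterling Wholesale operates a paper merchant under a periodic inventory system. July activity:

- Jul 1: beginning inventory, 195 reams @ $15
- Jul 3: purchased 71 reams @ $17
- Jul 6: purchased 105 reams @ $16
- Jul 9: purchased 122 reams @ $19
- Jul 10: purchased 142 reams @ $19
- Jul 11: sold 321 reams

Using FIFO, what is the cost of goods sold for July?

Jul 11, 321 sold [FIFO — oldest first]: 195 @ $15 + 71 @ $17 + 55 @ $16 = $5,012
Ending inventory: 50 @ $16 + 122 @ $19 + 142 @ $19 = $5,816
Check: goods available $10,828 = COGS $5,012 + ending $5,816

COGS = $5,012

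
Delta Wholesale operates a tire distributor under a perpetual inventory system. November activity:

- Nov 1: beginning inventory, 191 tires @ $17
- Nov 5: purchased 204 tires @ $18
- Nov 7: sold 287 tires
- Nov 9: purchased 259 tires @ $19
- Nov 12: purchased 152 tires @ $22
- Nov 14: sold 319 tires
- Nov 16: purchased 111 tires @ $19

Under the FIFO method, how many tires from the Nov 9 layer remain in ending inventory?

Nov 7, 287 sold [FIFO — oldest first]: 191 @ $17 + 96 @ $18 = $4,975
Nov 14, 319 sold [FIFO — oldest first]: 108 @ $18 + 211 @ $19 = $5,953
Total COGS = $4,975 + $5,953 = $10,928
Ending inventory: 48 @ $19 + 152 @ $22 + 111 @ $19 = $6,365
Check: goods available $17,293 = COGS $10,928 + ending $6,365

48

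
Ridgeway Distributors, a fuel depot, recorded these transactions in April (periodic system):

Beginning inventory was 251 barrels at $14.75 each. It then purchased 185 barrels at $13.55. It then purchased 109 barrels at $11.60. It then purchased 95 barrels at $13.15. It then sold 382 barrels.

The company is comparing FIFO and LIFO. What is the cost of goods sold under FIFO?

FIFO COGS: 251 @ $14.75 + 131 @ $13.55 = $5,477.30
LIFO COGS: 95 @ $13.15 + 109 @ $11.60 + 178 @ $13.55 = $4,925.55

COGS = $5,477.30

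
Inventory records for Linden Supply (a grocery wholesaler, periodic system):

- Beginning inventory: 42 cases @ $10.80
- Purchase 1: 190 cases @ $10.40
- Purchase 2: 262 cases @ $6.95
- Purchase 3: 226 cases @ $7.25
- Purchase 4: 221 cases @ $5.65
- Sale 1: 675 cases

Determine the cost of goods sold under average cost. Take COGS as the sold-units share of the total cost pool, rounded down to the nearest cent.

Sale 1, sell 675: 675/941 × $7,137.65 → $5,119.99
Ending inventory (cost pool remaining) = $2,017.66
Check: goods available $7,137.65 = COGS $5,119.99 + ending $2,017.66

COGS = $5,119.99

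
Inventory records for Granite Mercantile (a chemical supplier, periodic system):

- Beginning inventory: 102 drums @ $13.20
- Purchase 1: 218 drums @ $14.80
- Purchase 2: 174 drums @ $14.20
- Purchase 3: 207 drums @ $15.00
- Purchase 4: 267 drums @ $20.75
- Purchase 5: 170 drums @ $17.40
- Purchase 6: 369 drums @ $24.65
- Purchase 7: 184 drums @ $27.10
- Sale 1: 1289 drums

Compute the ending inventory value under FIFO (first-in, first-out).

Ending inventory = $10,360.10

Sale 1 (1289) [FIFO — oldest first]: 102 @ $13.20 + 218 @ $14.80 + 174 @ $14.20 + 207 @ $15.00 + 267 @ $20.75 + 170 @ $17.40 + 151 @ $24.65 = $22,369.00
Ending inventory: 218 @ $24.65 + 184 @ $27.10 = $10,360.10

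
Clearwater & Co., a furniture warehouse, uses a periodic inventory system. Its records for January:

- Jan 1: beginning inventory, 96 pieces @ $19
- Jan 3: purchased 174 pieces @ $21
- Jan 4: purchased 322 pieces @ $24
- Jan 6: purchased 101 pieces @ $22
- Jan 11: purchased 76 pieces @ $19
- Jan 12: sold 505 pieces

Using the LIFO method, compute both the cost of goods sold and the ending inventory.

COGS = $11,520; ending inventory = $5,352

Jan 12, 505 sold [LIFO — newest first]: 76 @ $19 + 101 @ $22 + 322 @ $24 + 6 @ $21 = $11,520
Ending inventory: 96 @ $19 + 168 @ $21 = $5,352
Check: goods available $16,872 = COGS $11,520 + ending $5,352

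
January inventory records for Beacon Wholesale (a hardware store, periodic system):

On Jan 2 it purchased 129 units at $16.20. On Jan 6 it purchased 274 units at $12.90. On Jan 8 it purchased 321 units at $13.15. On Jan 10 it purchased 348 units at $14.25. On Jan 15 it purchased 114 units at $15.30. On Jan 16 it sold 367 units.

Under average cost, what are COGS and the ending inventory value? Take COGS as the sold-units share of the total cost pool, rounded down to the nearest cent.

Jan 16, sell 367: 367/1186 × $16,548.75 → $5,120.90
Ending inventory (cost pool remaining) = $11,427.85

COGS = $5,120.90; ending inventory = $11,427.85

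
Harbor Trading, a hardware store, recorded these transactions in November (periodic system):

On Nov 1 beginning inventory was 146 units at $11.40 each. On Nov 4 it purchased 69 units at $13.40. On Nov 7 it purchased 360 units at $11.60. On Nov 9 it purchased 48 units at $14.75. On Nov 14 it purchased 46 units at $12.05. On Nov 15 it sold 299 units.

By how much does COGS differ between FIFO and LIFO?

$76.90

FIFO COGS: 146 @ $11.40 + 69 @ $13.40 + 84 @ $11.60 = $3,563.40
LIFO COGS: 46 @ $12.05 + 48 @ $14.75 + 205 @ $11.60 = $3,640.30
Difference = |$3,563.40 − $3,640.30| = $76.90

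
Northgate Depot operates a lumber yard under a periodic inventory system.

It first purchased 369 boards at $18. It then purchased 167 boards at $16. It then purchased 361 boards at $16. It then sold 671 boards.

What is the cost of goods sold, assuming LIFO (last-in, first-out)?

Sale 1 (671) [LIFO — newest first]: 361 @ $16 + 167 @ $16 + 143 @ $18 = $11,022
Ending inventory: 226 @ $18 = $4,068

COGS = $11,022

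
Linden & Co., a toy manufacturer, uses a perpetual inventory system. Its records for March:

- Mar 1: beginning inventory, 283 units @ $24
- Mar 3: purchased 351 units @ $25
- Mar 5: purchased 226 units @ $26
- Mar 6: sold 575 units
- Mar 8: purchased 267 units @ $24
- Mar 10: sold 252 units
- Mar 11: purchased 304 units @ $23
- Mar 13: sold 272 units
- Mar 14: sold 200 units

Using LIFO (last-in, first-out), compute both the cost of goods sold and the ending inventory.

COGS = $31,675; ending inventory = $3,168

Mar 6, 575 sold [LIFO — newest first]: 226 @ $26 + 349 @ $25 = $14,601
Mar 10, 252 sold [LIFO — newest first]: 252 @ $24 = $6,048
Mar 13, 272 sold [LIFO — newest first]: 272 @ $23 = $6,256
Mar 14, 200 sold [LIFO — newest first]: 32 @ $23 + 15 @ $24 + 2 @ $25 + 151 @ $24 = $4,770
Total COGS = $14,601 + $6,048 + $6,256 + $4,770 = $31,675
Ending inventory: 132 @ $24 = $3,168
Check: goods available $34,843 = COGS $31,675 + ending $3,168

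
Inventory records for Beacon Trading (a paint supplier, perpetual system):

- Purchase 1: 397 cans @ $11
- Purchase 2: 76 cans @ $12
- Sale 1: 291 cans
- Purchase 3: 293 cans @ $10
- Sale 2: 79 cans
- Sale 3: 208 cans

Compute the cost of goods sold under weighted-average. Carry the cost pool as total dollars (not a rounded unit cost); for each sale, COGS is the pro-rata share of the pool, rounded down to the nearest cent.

COGS = $6,245.38

After Purchase 1: 397 on hand, pool $4,367.00 (≈ $11.0000 each)
After Purchase 2: 473 on hand, pool $5,279.00 (≈ $11.1607 each)
Sale 1, sell 291: 291/473 × $5,279.00 → $3,247.75
After Purchase 3: 475 on hand, pool $4,961.25 (≈ $10.4447 each)
Sale 2, sell 79: 79/475 × $4,961.25 → $825.13
Sale 3, sell 208: 208/396 × $4,136.12 → $2,172.50
Total COGS = $3,247.75 + $825.13 + $2,172.50 = $6,245.38
Ending inventory (cost pool remaining) = $1,963.62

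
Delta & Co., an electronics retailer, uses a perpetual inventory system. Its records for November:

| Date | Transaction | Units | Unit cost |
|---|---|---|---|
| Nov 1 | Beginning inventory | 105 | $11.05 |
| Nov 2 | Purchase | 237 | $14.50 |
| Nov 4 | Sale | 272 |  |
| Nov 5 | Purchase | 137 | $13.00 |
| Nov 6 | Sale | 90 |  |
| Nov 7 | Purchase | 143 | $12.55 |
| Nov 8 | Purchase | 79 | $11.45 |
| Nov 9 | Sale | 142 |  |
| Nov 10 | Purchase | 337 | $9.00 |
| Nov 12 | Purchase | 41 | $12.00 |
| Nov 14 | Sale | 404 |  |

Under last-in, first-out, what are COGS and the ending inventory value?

Nov 4, 272 sold [LIFO — newest first]: 237 @ $14.50 + 35 @ $11.05 = $3,823.25
Nov 6, 90 sold [LIFO — newest first]: 90 @ $13.00 = $1,170.00
Nov 9, 142 sold [LIFO — newest first]: 79 @ $11.45 + 63 @ $12.55 = $1,695.20
Nov 14, 404 sold [LIFO — newest first]: 41 @ $12.00 + 337 @ $9.00 + 26 @ $12.55 = $3,851.30
Total COGS = $3,823.25 + $1,170.00 + $1,695.20 + $3,851.30 = $10,539.75
Ending inventory: 70 @ $11.05 + 47 @ $13.00 + 54 @ $12.55 = $2,062.20

COGS = $10,539.75; ending inventory = $2,062.20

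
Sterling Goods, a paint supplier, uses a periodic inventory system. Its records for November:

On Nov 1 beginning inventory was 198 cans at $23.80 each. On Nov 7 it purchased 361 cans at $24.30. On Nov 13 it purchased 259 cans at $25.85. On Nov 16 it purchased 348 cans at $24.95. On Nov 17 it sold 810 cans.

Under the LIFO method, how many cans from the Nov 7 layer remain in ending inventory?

158

Nov 17, 810 sold [LIFO — newest first]: 348 @ $24.95 + 259 @ $25.85 + 203 @ $24.30 = $20,310.65
Ending inventory: 198 @ $23.80 + 158 @ $24.30 = $8,551.80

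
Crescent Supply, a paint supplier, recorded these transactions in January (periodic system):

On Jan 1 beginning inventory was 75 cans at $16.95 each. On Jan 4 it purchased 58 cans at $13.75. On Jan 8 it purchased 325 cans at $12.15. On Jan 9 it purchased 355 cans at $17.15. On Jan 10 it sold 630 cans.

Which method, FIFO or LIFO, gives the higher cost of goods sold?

LIFO

FIFO COGS: 75 @ $16.95 + 58 @ $13.75 + 325 @ $12.15 + 172 @ $17.15 = $8,967.30
LIFO COGS: 355 @ $17.15 + 275 @ $12.15 = $9,429.50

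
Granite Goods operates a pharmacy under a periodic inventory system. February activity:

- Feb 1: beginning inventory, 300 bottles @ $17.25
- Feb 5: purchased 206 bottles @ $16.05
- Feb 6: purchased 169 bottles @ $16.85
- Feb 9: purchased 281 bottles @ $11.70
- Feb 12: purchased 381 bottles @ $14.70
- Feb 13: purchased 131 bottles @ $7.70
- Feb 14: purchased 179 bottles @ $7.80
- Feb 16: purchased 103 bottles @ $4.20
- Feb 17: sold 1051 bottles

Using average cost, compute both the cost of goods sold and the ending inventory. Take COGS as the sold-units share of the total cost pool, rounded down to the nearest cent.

Feb 17, sell 1051: 1051/1750 × $23,054.85 → $13,846.08
Ending inventory (cost pool remaining) = $9,208.77

COGS = $13,846.08; ending inventory = $9,208.77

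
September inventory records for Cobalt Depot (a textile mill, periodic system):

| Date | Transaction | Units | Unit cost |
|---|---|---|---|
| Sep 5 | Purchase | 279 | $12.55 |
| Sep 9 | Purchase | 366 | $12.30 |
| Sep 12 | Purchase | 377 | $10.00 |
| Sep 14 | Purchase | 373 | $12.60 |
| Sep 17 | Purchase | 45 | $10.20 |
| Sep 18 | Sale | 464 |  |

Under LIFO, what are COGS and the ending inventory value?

COGS = $5,618.80; ending inventory = $11,313.25

Sep 18, 464 sold [LIFO — newest first]: 45 @ $10.20 + 373 @ $12.60 + 46 @ $10.00 = $5,618.80
Ending inventory: 279 @ $12.55 + 366 @ $12.30 + 331 @ $10.00 = $11,313.25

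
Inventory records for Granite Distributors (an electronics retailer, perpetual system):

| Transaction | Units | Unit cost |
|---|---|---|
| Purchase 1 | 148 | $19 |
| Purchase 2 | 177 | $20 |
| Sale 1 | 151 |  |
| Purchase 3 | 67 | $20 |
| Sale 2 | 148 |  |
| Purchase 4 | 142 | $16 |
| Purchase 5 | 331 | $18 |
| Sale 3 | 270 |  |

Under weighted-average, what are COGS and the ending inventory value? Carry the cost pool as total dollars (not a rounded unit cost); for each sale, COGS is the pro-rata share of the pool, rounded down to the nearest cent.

COGS = $10,661.23; ending inventory = $5,260.77

After Purchase 1: 148 on hand, pool $2,812.00 (≈ $19.0000 each)
After Purchase 2: 325 on hand, pool $6,352.00 (≈ $19.5446 each)
Sale 1, sell 151: 151/325 × $6,352.00 → $2,951.23
After Purchase 3: 241 on hand, pool $4,740.77 (≈ $19.6712 each)
Sale 2, sell 148: 148/241 × $4,740.77 → $2,911.34
After Purchase 4: 235 on hand, pool $4,101.43 (≈ $17.4529 each)
After Purchase 5: 566 on hand, pool $10,059.43 (≈ $17.7728 each)
Sale 3, sell 270: 270/566 × $10,059.43 → $4,798.66
Total COGS = $2,951.23 + $2,911.34 + $4,798.66 = $10,661.23
Ending inventory (cost pool remaining) = $5,260.77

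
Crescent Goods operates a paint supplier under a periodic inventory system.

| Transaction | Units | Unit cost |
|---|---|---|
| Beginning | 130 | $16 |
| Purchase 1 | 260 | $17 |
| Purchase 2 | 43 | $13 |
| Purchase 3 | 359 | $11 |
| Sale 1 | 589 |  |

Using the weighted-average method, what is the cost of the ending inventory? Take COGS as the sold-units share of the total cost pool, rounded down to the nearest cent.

Ending inventory = $2,821.50

Sale 1, sell 589: 589/792 × $11,008.00 → $8,186.50
Ending inventory (cost pool remaining) = $2,821.50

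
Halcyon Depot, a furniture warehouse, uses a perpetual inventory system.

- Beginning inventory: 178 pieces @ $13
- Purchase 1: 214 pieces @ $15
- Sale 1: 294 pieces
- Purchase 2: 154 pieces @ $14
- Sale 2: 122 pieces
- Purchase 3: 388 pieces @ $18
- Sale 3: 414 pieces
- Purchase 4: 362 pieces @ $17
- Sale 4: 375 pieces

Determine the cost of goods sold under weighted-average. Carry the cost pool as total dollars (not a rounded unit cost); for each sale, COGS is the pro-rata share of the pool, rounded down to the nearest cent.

COGS = $19,270.89

After Beginning: 178 on hand, pool $2,314.00 (≈ $13.0000 each)
After Purchase 1: 392 on hand, pool $5,524.00 (≈ $14.0918 each)
Sale 1, sell 294: 294/392 × $5,524.00 → $4,143.00
After Purchase 2: 252 on hand, pool $3,537.00 (≈ $14.0357 each)
Sale 2, sell 122: 122/252 × $3,537.00 → $1,712.35
After Purchase 3: 518 on hand, pool $8,808.65 (≈ $17.0051 each)
Sale 3, sell 414: 414/518 × $8,808.65 → $7,040.11
After Purchase 4: 466 on hand, pool $7,922.54 (≈ $17.0012 each)
Sale 4, sell 375: 375/466 × $7,922.54 → $6,375.43
Total COGS = $4,143.00 + $1,712.35 + $7,040.11 + $6,375.43 = $19,270.89
Ending inventory (cost pool remaining) = $1,547.11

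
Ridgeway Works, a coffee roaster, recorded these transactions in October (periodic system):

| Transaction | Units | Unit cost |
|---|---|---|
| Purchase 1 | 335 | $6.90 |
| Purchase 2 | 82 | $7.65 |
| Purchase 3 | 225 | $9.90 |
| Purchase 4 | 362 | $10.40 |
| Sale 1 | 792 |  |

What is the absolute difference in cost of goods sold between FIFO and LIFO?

$742.00

FIFO COGS: 335 @ $6.90 + 82 @ $7.65 + 225 @ $9.90 + 150 @ $10.40 = $6,726.30
LIFO COGS: 362 @ $10.40 + 225 @ $9.90 + 82 @ $7.65 + 123 @ $6.90 = $7,468.30
Difference = |$6,726.30 − $7,468.30| = $742.00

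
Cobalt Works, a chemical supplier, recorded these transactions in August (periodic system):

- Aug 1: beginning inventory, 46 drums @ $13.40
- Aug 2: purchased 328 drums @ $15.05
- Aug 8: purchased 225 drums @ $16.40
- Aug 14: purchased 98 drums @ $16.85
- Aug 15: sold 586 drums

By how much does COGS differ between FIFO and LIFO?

FIFO COGS: 46 @ $13.40 + 328 @ $15.05 + 212 @ $16.40 = $9,029.60
LIFO COGS: 98 @ $16.85 + 225 @ $16.40 + 263 @ $15.05 = $9,299.45
Difference = |$9,029.60 − $9,299.45| = $269.85

$269.85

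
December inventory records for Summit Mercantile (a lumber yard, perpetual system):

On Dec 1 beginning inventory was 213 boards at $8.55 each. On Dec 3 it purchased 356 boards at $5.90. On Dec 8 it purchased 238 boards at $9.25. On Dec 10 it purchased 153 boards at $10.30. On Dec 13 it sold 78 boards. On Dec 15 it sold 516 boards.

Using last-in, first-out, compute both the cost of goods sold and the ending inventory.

COGS = $4,975.10; ending inventory = $2,723.85

Dec 13, 78 sold [LIFO — newest first]: 78 @ $10.30 = $803.40
Dec 15, 516 sold [LIFO — newest first]: 75 @ $10.30 + 238 @ $9.25 + 203 @ $5.90 = $4,171.70
Total COGS = $803.40 + $4,171.70 = $4,975.10
Ending inventory: 213 @ $8.55 + 153 @ $5.90 = $2,723.85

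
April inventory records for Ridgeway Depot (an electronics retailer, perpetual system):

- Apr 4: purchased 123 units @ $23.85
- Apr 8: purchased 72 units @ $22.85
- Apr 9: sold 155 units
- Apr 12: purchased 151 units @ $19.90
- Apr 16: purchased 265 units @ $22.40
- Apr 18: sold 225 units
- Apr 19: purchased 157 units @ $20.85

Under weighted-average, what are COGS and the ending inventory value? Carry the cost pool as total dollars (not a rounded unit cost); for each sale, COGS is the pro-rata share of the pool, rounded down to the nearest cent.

After Apr 4: 123 on hand, pool $2,933.55 (≈ $23.8500 each)
After Apr 8: 195 on hand, pool $4,578.75 (≈ $23.4808 each)
Apr 9, sell 155: 155/195 × $4,578.75 → $3,639.51
After Apr 12: 191 on hand, pool $3,944.14 (≈ $20.6499 each)
After Apr 16: 456 on hand, pool $9,880.14 (≈ $21.6670 each)
Apr 18, sell 225: 225/456 × $9,880.14 → $4,875.06
After Apr 19: 388 on hand, pool $8,278.53 (≈ $21.3364 each)
Total COGS = $3,639.51 + $4,875.06 = $8,514.57
Ending inventory (cost pool remaining) = $8,278.53

COGS = $8,514.57; ending inventory = $8,278.53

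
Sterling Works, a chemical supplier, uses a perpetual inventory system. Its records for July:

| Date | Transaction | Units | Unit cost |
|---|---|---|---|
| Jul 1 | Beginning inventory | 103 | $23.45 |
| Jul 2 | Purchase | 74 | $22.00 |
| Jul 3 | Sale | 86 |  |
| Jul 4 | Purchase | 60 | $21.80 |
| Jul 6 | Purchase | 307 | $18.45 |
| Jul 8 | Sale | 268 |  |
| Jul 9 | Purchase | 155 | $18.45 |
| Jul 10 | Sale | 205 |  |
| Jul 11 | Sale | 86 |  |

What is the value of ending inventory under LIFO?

Jul 3, 86 sold [LIFO — newest first]: 74 @ $22.00 + 12 @ $23.45 = $1,909.40
Jul 8, 268 sold [LIFO — newest first]: 268 @ $18.45 = $4,944.60
Jul 10, 205 sold [LIFO — newest first]: 155 @ $18.45 + 39 @ $18.45 + 11 @ $21.80 = $3,819.10
Jul 11, 86 sold [LIFO — newest first]: 49 @ $21.80 + 37 @ $23.45 = $1,935.85
Total COGS = $1,909.40 + $4,944.60 + $3,819.10 + $1,935.85 = $12,608.95
Ending inventory: 54 @ $23.45 = $1,266.30
Check: goods available $13,875.25 = COGS $12,608.95 + ending $1,266.30

Ending inventory = $1,266.30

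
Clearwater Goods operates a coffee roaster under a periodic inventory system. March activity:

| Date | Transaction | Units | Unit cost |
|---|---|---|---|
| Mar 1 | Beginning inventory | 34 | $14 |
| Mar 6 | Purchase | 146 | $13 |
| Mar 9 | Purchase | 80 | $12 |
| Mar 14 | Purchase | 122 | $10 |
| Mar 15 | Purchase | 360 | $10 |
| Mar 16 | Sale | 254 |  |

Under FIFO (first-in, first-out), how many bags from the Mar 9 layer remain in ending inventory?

Mar 16, 254 sold [FIFO — oldest first]: 34 @ $14 + 146 @ $13 + 74 @ $12 = $3,262
Ending inventory: 6 @ $12 + 122 @ $10 + 360 @ $10 = $4,892
Check: goods available $8,154 = COGS $3,262 + ending $4,892

6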